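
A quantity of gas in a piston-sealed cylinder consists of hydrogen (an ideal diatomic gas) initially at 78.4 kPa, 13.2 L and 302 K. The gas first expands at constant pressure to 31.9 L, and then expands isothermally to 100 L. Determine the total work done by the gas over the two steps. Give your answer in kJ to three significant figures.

Step 1 (isobaric): W = PΔV = (78.4 kPa)(31.9 − 13.2 L) = 1466 J.
After step 1: P = 78.4 kPa, V = 31.9 L, T = 729.8 K.
Step 2 (isothermal): W = P₁V₁ ln(V₂/V₁) = (2501) ln(100/31.9) = 2858 J.
W_total = 1466 + 2858 = 4324 J.

W_total ≈ 4.32 kJ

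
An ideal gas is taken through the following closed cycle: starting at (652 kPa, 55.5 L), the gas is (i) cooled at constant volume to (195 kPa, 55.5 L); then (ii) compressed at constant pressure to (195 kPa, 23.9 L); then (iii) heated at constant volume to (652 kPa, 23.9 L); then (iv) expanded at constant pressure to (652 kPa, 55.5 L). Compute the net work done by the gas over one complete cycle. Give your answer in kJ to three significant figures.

Constant-volume legs do no work.
W(ii) = (195)(23.9 − 55.5) = -6162 J; W(iv) = (652)(55.5 − 23.9) = 20603 J.
W_net = -6162 + 20603 = 14441 J (the clockwise enclosed area).

W_net ≈ 14.4 kJ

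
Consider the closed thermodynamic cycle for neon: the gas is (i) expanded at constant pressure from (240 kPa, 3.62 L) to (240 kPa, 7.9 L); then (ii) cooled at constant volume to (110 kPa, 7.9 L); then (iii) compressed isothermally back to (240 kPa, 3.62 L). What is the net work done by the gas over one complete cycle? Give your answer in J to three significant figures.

W_net ≈ 349 J

Leg (i): W = PΔV = (240)(7.9 − 3.62) = 1027 J.
Leg (ii): W = 0.
Leg (iii): W = PᵢVᵢ ln(V_f/Vᵢ) = (869) ln(3.62/7.9) = -678.2 J.
W_net = 1027 − 678.2 = 349 J.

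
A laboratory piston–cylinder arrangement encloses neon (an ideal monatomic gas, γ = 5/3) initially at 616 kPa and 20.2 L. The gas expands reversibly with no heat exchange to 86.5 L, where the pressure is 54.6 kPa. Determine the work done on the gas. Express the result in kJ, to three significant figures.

W ≈ -11.6 kJ

Adiabatic: W = (P₁V₁ − P₂V₂)/(γ − 1) with γ = 5/3.
P₁V₁ = 12443 J, P₂V₂ = 4723 J.
W = (12443 − 4723) / 0.6667 = 11580 J.
Work on gas = −W_by = -11580 J.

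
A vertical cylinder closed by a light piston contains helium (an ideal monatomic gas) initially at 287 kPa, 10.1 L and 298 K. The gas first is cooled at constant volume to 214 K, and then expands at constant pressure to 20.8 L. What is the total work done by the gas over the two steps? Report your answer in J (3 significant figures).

W_total ≈ 2210 J

Step 1 (isochoric): W = 0 (constant volume).
After step 1: P = 206.1 kPa (V unchanged).
Step 2 (isobaric): W = PΔV = (206.1 kPa)(20.8 − 10.1 L) = 2205 J.
W_total = 0 + 2205 = 2205 J.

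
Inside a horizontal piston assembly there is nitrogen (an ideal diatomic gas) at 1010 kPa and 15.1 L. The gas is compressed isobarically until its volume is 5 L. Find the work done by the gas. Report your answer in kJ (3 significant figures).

W ≈ -10.2 kJ

Isobaric: W = P ΔV.
W = (1010 kPa)(5 − 15.1 L) = (1010)(-10.1) = -10201 J.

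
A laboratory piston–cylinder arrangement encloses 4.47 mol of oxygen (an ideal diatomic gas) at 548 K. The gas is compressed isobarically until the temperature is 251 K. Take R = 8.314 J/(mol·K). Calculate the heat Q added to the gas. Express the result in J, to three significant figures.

Isobaric: W = nRΔT = (4.47)(8.314)(-297) = -11038 J.
ΔU = nCᵥΔT with Cᵥ = 5R/2: ΔU = (4.47)(20.79)(-297) = -27594 J.
Q = ΔU + W = -27594 − 11038 = -38632 J.

Q ≈ -38600 J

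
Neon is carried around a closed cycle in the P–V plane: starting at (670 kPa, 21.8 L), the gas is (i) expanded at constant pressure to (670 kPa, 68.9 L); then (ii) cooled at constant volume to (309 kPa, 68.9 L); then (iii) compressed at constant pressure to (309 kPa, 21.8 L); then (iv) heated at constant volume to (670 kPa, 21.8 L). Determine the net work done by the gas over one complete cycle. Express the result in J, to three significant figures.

Constant-volume legs do no work.
W(i) = (670)(68.9 − 21.8) = 31557 J; W(iii) = (309)(21.8 − 68.9) = -14554 J.
W_net = 31557 − 14554 = 17003 J (the clockwise enclosed area).

W_net ≈ 17000 J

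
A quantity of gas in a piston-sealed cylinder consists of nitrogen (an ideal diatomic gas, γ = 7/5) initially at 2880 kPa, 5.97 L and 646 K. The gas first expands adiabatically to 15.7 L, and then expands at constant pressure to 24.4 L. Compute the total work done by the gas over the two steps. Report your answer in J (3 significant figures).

Step 1 (adiabatic): W = (P₁V₁ − P₂V₂)/(γ−1) = (17194 − 11679)/0.4 = 13787 J.
After step 1: P = 743.9 kPa, V = 15.7 L, T = 438.8 K.
Step 2 (isobaric): W = PΔV = (743.9 kPa)(24.4 − 15.7 L) = 6472 J.
W_total = 13787 + 6472 = 20259 J.

W_total ≈ 20300 J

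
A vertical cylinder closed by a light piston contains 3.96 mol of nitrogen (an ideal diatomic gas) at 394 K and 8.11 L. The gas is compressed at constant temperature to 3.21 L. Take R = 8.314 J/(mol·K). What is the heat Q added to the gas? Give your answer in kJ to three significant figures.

Isothermal ⇒ ΔU = 0, so Q = W = nRT ln(V₂/V₁).
Q = (3.96)(8.314)(394) ln(3.21/8.11) = 12972 × -0.9268 = -12023 J.

Q ≈ -12.0 kJ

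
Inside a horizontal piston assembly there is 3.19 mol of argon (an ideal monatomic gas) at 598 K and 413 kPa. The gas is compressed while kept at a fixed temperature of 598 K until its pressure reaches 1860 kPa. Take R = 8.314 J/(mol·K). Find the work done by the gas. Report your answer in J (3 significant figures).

Isothermal process: W = nRT ln(V₂/V₁) = nRT ln(P₁/P₂).
W = (3.19)(8.314)(598) × ln(413/1860)
  = 15860 × ln(0.222) = 15860 × -1.505
W_by_gas = -23867 J.

W ≈ -23900 J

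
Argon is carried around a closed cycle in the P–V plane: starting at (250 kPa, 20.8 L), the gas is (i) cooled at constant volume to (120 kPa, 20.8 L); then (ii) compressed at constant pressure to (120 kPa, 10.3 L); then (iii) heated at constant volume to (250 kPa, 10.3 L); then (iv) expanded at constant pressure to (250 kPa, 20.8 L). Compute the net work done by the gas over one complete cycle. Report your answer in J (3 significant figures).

W_net ≈ 1360 J

Constant-volume legs do no work.
W(ii) = (120)(10.3 − 20.8) = -1260 J; W(iv) = (250)(20.8 − 10.3) = 2625 J.
W_net = -1260 + 2625 = 1365 J (the clockwise enclosed area).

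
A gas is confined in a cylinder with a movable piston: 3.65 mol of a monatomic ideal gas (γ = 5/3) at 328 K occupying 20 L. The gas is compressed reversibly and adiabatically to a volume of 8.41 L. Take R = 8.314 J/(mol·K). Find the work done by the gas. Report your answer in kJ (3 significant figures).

Adiabatic: TV^(γ−1) = const with γ = 5/3.
T₂ = T₁ (V₁/V₂)^(γ−1) = 328 × (20/8.41)^0.667 = 328 × 1.782 = 584.4 K.
W_by = nCᵥ(T₁ − T₂) = (3.65)(12.47)(328 − 584.4) = -11670 J.

W ≈ -11.7 kJ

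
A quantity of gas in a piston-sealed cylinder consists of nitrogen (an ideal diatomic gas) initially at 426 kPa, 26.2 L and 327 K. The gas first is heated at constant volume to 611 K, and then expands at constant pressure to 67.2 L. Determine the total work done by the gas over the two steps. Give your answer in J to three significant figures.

Step 1 (isochoric): W = 0 (constant volume).
After step 1: P = 796 kPa (V unchanged).
Step 2 (isobaric): W = PΔV = (796 kPa)(67.2 − 26.2 L) = 32635 J.
W_total = 0 + 32635 = 32635 J.

W_total ≈ 32600 J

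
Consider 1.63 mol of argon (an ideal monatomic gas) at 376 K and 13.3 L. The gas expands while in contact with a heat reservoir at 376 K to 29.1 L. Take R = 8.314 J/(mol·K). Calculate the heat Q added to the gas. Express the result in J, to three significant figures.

Q ≈ 3990 J

Isothermal ⇒ ΔU = 0, so Q = W = nRT ln(V₂/V₁).
Q = (1.63)(8.314)(376) ln(29.1/13.3) = 5095 × 0.783 = 3990 J.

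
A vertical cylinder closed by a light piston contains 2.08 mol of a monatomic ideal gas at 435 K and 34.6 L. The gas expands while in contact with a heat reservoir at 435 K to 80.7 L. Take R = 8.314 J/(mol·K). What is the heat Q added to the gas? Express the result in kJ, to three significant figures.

Isothermal ⇒ ΔU = 0, so Q = W = nRT ln(V₂/V₁).
Q = (2.08)(8.314)(435) ln(80.7/34.6) = 7523 × 0.8469 = 6371 J.

Q ≈ 6.37 kJ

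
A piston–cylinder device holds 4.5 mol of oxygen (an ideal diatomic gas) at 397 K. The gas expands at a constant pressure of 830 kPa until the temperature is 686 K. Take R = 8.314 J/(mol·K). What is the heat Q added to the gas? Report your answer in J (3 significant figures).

Q ≈ 37800 J

Isobaric: W = nRΔT = (4.5)(8.314)(289) = 10812 J.
ΔU = nCᵥΔT with Cᵥ = 5R/2: ΔU = (4.5)(20.79)(289) = 27031 J.
Q = ΔU + W = 27031 + 10812 = 37843 J.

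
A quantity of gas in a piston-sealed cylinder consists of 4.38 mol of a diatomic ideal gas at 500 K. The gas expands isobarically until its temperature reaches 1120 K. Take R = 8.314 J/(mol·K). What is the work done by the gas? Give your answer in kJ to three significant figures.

W ≈ 22.6 kJ

Isobaric: W = P ΔV = nR ΔT.
W = (4.38)(8.314)(1120 − 500) = 22577 J.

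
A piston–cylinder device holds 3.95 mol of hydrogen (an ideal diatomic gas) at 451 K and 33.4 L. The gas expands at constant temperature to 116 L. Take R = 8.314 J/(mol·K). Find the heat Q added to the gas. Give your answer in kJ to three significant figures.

Isothermal ⇒ ΔU = 0, so Q = W = nRT ln(V₂/V₁).
Q = (3.95)(8.314)(451) ln(116/33.4) = 14811 × 1.245 = 18440 J.

Q ≈ 18.4 kJ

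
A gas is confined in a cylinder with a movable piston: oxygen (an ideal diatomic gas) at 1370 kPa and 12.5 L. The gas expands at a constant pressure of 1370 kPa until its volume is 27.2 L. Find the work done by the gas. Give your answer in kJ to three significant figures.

Isobaric: W = P ΔV.
W = (1370 kPa)(27.2 − 12.5 L) = (1370)(14.7) = 20139 J.

W ≈ 20.1 kJ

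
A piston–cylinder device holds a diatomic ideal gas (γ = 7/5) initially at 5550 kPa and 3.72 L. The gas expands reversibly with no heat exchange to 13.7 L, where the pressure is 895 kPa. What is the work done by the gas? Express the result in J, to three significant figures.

Adiabatic: W = (P₁V₁ − P₂V₂)/(γ − 1) with γ = 7/5.
P₁V₁ = 20646 J, P₂V₂ = 12262 J.
W = (20646 − 12262) / 0.4 = 20961 J.

W ≈ 21000 J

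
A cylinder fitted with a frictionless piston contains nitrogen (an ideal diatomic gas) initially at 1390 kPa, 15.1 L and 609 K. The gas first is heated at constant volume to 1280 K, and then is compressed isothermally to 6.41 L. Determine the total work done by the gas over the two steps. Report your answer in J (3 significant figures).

Step 1 (isochoric): W = 0 (constant volume).
After step 1: P = 2922 kPa (V unchanged).
Step 2 (isothermal): W = P₁V₁ ln(V₂/V₁) = (44115) ln(6.41/15.1) = -37799 J.
W_total = 0 − 37799 = -37799 J.

W_total ≈ -37800 J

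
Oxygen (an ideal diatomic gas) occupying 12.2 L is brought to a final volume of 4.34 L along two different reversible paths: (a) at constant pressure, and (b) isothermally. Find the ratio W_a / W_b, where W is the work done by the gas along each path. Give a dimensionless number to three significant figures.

W_a / W_b ≈ 0.623

Path (a) isobaric: W = P₁(V₂ − V₁) → W_a/(P₁V₁) = -0.6443.
Path (b) isothermal: W = P₁V₁ ln(V₂/V₁) → W_b/(P₁V₁) = -1.034.
W_a / W_b = -0.6443 / -1.034 = 0.6233.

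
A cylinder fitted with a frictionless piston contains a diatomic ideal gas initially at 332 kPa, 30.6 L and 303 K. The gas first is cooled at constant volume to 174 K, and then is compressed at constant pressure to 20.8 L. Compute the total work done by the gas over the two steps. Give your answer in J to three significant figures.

W_total ≈ -1870 J

Step 1 (isochoric): W = 0 (constant volume).
After step 1: P = 190.7 kPa (V unchanged).
Step 2 (isobaric): W = PΔV = (190.7 kPa)(20.8 − 30.6 L) = -1868 J.
W_total = 0 − 1868 = -1868 J.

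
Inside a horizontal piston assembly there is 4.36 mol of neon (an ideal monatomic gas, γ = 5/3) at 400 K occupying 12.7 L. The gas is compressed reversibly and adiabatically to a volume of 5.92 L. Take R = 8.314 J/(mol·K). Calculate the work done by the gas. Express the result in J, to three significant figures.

W ≈ -14400 J

Adiabatic: TV^(γ−1) = const with γ = 5/3.
T₂ = T₁ (V₁/V₂)^(γ−1) = 400 × (12.7/5.92)^0.667 = 400 × 1.663 = 665.3 K.
W_by = nCᵥ(T₁ − T₂) = (4.36)(12.47)(400 − 665.3) = -14428 J.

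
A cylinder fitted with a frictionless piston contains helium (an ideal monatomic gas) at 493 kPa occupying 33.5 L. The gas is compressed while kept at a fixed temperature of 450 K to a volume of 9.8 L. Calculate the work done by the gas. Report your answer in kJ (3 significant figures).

Isothermal: W = nRT ln(V₂/V₁) = P₁V₁ ln(V₂/V₁).
P₁V₁ = (493 kPa)(33.5 L) = 16516 J.
W = 16516 × ln(9.8/33.5) = 16516 × -1.229
W_by_gas = -20300 J.

W ≈ -20.3 kJ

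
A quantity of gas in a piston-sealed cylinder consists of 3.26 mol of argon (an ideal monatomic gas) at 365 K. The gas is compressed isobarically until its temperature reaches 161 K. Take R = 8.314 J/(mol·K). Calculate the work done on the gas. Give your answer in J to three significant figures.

Isobaric: W = P ΔV = nR ΔT.
W = (3.26)(8.314)(161 − 365) = -5529 J.
Work on gas = −W_by = 5529 J.

W ≈ 5530 J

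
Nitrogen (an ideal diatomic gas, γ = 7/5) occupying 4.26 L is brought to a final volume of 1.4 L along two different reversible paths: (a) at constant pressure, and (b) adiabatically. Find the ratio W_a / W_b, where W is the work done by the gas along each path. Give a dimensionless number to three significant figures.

Path (a) isobaric: W = P₁(V₂ − V₁) → W_a/(P₁V₁) = -0.6714.
Path (b) adiabatic: W = P₁V₁(1 − (V₁/V₂)^(γ−1))/(γ−1) → W_b/(P₁V₁) = -1.402.
W_a / W_b = -0.6714 / -1.402 = 0.479.

W_a / W_b ≈ 0.479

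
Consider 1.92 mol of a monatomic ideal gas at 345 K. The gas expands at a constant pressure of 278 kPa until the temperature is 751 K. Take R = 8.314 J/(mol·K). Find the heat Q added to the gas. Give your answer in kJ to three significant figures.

Isobaric: W = nRΔT = (1.92)(8.314)(406) = 6481 J.
ΔU = nCᵥΔT with Cᵥ = 3R/2: ΔU = (1.92)(12.47)(406) = 9721 J.
Q = ΔU + W = 9721 + 6481 = 16202 J.

Q ≈ 16.2 kJ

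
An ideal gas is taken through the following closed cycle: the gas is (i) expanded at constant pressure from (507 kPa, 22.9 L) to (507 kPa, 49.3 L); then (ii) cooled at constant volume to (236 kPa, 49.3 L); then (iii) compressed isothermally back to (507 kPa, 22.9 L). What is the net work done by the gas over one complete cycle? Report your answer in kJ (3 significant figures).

W_net ≈ 4.46 kJ

Leg (i): W = PΔV = (507)(49.3 − 22.9) = 13385 J.
Leg (ii): W = 0.
Leg (iii): W = PᵢVᵢ ln(V_f/Vᵢ) = (11635) ln(22.9/49.3) = -8921 J.
W_net = 13385 − 8921 = 4463 J.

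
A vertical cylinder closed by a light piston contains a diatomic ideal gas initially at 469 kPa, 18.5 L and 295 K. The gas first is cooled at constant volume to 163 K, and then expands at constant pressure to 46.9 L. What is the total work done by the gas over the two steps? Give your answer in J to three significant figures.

W_total ≈ 7360 J

Step 1 (isochoric): W = 0 (constant volume).
After step 1: P = 259.1 kPa (V unchanged).
Step 2 (isobaric): W = PΔV = (259.1 kPa)(46.9 − 18.5 L) = 7360 J.
W_total = 0 + 7360 = 7360 J.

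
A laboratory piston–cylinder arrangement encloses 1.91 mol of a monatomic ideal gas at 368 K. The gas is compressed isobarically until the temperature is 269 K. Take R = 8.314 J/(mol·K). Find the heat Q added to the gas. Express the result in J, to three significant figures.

Q ≈ -3930 J

Isobaric: W = nRΔT = (1.91)(8.314)(-99) = -1572 J.
ΔU = nCᵥΔT with Cᵥ = 3R/2: ΔU = (1.91)(12.47)(-99) = -2358 J.
Q = ΔU + W = -2358 − 1572 = -3930 J.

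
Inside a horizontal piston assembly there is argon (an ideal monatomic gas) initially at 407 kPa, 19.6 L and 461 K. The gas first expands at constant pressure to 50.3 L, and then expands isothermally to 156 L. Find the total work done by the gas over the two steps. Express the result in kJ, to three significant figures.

W_total ≈ 35.7 kJ

Step 1 (isobaric): W = PΔV = (407 kPa)(50.3 − 19.6 L) = 12495 J.
After step 1: P = 407 kPa, V = 50.3 L, T = 1183 K.
Step 2 (isothermal): W = P₁V₁ ln(V₂/V₁) = (20472) ln(156/50.3) = 23171 J.
W_total = 12495 + 23171 = 35666 J.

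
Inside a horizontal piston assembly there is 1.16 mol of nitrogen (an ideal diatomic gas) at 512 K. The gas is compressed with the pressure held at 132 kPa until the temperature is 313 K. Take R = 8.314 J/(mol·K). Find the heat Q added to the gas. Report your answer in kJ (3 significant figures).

Q ≈ -6.72 kJ

Isobaric: W = nRΔT = (1.16)(8.314)(-199) = -1919 J.
ΔU = nCᵥΔT with Cᵥ = 5R/2: ΔU = (1.16)(20.79)(-199) = -4798 J.
Q = ΔU + W = -4798 − 1919 = -6717 J.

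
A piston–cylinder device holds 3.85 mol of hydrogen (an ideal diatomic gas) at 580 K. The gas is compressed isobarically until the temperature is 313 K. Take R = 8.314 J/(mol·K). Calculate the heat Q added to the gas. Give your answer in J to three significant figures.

Q ≈ -29900 J

Isobaric: W = nRΔT = (3.85)(8.314)(-267) = -8546 J.
ΔU = nCᵥΔT with Cᵥ = 5R/2: ΔU = (3.85)(20.79)(-267) = -21366 J.
Q = ΔU + W = -21366 − 8546 = -29912 J.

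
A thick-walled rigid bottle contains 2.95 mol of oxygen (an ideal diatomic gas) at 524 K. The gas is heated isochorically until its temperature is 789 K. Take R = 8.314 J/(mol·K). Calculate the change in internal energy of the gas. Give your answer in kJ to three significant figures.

Constant volume ⇒ W = 0, so Q = ΔU = nCᵥΔT with Cᵥ = 5R/2 = 20.79 J/(mol·K).
ΔU = (2.95)(20.79)(789 − 524) = 16249 J.

ΔU ≈ 16.2 kJ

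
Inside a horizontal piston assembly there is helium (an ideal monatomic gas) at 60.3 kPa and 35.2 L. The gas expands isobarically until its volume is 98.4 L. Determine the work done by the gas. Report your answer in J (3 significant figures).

W ≈ 3810 J

Isobaric: W = P ΔV.
W = (60.3 kPa)(98.4 − 35.2 L) = (60.3)(63.2) = 3811 J.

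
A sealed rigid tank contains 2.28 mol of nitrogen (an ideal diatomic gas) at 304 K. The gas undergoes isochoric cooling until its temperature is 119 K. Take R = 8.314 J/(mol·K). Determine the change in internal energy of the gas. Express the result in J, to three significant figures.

Constant volume ⇒ W = 0, so Q = ΔU = nCᵥΔT with Cᵥ = 5R/2 = 20.79 J/(mol·K).
ΔU = (2.28)(20.79)(119 − 304) = -8767 J.

ΔU ≈ -8770 J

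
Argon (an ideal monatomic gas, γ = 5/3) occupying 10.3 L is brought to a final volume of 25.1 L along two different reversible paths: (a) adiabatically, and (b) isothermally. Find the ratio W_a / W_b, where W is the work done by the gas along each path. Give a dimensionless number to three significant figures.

Path (a) adiabatic: W = P₁V₁(1 − (V₁/V₂)^(γ−1))/(γ−1) → W_a/(P₁V₁) = 0.6717.
Path (b) isothermal: W = P₁V₁ ln(V₂/V₁) → W_b/(P₁V₁) = 0.8907.
W_a / W_b = 0.6717 / 0.8907 = 0.7541.

W_a / W_b ≈ 0.754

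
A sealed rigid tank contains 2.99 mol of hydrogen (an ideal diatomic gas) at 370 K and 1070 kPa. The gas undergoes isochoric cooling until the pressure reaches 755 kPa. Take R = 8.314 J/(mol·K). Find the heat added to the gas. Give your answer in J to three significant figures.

Q ≈ -6770 J

Constant volume ⇒ W = 0, so Q = ΔU = nCᵥΔT with Cᵥ = 5R/2 = 20.79 J/(mol·K).
At constant V, T₂/T₁ = P₂/P₁ ⇒ ΔT = T₁(P₂/P₁ − 1) = 370·(755/1070 − 1) = -108.9 K.
ΔU = (2.99)(20.79)(-108.9) = -6769 J.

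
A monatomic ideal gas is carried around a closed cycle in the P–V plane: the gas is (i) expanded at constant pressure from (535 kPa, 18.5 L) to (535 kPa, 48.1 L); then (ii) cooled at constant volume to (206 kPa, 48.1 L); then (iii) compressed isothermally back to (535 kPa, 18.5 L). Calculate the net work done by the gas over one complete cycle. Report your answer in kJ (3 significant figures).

W_net ≈ 6.37 kJ

Leg (i): W = PΔV = (535)(48.1 − 18.5) = 15836 J.
Leg (ii): W = 0.
Leg (iii): W = PᵢVᵢ ln(V_f/Vᵢ) = (9909) ln(18.5/48.1) = -9468 J.
W_net = 15836 − 9468 = 6368 J.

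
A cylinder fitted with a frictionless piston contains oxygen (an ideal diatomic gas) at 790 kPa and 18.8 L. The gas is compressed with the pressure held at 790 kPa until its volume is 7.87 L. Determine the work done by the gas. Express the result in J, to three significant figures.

W ≈ -8630 J

Isobaric: W = P ΔV.
W = (790 kPa)(7.87 − 18.8 L) = (790)(-10.93) = -8635 J.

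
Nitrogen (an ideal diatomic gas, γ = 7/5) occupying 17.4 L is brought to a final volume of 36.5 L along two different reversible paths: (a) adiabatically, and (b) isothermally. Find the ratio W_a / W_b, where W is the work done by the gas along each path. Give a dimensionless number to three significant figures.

Path (a) adiabatic: W = P₁V₁(1 − (V₁/V₂)^(γ−1))/(γ−1) → W_a/(P₁V₁) = 0.6412.
Path (b) isothermal: W = P₁V₁ ln(V₂/V₁) → W_b/(P₁V₁) = 0.7408.
W_a / W_b = 0.6412 / 0.7408 = 0.8654.

W_a / W_b ≈ 0.865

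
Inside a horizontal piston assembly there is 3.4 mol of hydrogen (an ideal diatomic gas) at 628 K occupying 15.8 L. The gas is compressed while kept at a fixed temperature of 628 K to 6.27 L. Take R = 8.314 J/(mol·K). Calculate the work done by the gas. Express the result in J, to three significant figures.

W ≈ -16400 J

Isothermal: W = nRT ln(V₂/V₁).
W = (3.4)(8.314)(628) × ln(6.27/15.8)
  = 17752 × -0.9242
W_by_gas = -16407 J.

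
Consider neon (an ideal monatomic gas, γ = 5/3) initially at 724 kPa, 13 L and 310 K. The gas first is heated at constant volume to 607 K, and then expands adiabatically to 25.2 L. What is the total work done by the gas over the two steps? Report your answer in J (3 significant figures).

W_total ≈ 9860 J

Step 1 (isochoric): W = 0 (constant volume).
After step 1: P = 1418 kPa (V unchanged).
Step 2 (adiabatic): W = (P₁V₁ − P₂V₂)/(γ−1) = (18429 − 11854)/0.667 = 9863 J.
W_total = 0 + 9863 = 9863 J.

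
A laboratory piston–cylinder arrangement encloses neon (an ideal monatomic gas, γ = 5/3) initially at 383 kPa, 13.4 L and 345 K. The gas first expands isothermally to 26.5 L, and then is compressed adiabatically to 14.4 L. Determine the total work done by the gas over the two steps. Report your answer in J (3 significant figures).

W_total ≈ -363 J

Step 1 (isothermal): W = P₁V₁ ln(V₂/V₁) = (5132) ln(26.5/13.4) = 3500 J.
After step 1: P = 193.7 kPa, V = 26.5 L, T = 345 K.
Step 2 (adiabatic): W = (P₁V₁ − P₂V₂)/(γ−1) = (5132 − 7707)/0.667 = -3862 J.
W_total = 3500 − 3862 = -362.8 J.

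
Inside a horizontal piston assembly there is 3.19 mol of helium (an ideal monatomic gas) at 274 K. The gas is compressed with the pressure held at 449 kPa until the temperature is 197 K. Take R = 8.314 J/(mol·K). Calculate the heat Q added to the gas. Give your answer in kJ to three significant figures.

Isobaric: W = nRΔT = (3.19)(8.314)(-77) = -2042 J.
ΔU = nCᵥΔT with Cᵥ = 3R/2: ΔU = (3.19)(12.47)(-77) = -3063 J.
Q = ΔU + W = -3063 − 2042 = -5105 J.

Q ≈ -5.11 kJ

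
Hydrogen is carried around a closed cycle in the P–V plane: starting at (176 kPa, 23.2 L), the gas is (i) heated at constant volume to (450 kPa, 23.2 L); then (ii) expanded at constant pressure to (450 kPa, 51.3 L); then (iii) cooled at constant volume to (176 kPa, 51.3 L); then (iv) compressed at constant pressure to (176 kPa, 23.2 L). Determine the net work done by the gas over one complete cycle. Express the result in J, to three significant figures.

Constant-volume legs do no work.
W(ii) = (450)(51.3 − 23.2) = 12645 J; W(iv) = (176)(23.2 − 51.3) = -4946 J.
W_net = 12645 − 4946 = 7699 J (the clockwise enclosed area).

W_net ≈ 7700 J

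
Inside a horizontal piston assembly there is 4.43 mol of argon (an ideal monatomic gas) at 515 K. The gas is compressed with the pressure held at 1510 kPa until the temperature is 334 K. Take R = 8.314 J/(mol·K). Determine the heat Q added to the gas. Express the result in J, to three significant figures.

Q ≈ -16700 J

Isobaric: W = nRΔT = (4.43)(8.314)(-181) = -6666 J.
ΔU = nCᵥΔT with Cᵥ = 3R/2: ΔU = (4.43)(12.47)(-181) = -10000 J.
Q = ΔU + W = -10000 − 6666 = -16666 J.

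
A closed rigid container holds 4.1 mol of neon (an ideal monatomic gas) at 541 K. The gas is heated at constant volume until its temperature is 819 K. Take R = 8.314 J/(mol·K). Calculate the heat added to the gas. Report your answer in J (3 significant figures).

Q ≈ 14200 J

Constant volume ⇒ W = 0, so Q = ΔU = nCᵥΔT with Cᵥ = 3R/2 = 12.47 J/(mol·K).
ΔU = (4.1)(12.47)(819 − 541) = 14214 J.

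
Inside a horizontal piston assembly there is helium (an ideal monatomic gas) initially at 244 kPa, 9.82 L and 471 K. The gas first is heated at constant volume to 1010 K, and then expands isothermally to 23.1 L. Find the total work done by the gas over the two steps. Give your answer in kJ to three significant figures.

Step 1 (isochoric): W = 0 (constant volume).
After step 1: P = 523.2 kPa (V unchanged).
Step 2 (isothermal): W = P₁V₁ ln(V₂/V₁) = (5138) ln(23.1/9.82) = 4395 J.
W_total = 0 + 4395 = 4395 J.

W_total ≈ 4.40 kJ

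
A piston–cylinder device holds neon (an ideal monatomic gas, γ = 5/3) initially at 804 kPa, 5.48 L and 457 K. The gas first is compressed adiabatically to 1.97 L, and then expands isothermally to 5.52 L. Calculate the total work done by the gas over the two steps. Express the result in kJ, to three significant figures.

Step 1 (adiabatic): W = (P₁V₁ − P₂V₂)/(γ−1) = (4406 − 8715)/0.667 = -6463 J.
After step 1: P = 4424 kPa, V = 1.97 L, T = 903.9 K.
Step 2 (isothermal): W = P₁V₁ ln(V₂/V₁) = (8715) ln(5.52/1.97) = 8979 J.
W_total = -6463 + 8979 = 2516 J.

W_total ≈ 2.52 kJ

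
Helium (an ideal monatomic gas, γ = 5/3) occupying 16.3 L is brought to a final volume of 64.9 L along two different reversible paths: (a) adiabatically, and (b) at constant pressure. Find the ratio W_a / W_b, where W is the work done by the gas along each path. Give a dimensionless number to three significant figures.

W_a / W_b ≈ 0.303

Path (a) adiabatic: W = P₁V₁(1 − (V₁/V₂)^(γ−1))/(γ−1) → W_a/(P₁V₁) = 0.9029.
Path (b) isobaric: W = P₁(V₂ − V₁) → W_b/(P₁V₁) = 2.982.
W_a / W_b = 0.9029 / 2.982 = 0.3028.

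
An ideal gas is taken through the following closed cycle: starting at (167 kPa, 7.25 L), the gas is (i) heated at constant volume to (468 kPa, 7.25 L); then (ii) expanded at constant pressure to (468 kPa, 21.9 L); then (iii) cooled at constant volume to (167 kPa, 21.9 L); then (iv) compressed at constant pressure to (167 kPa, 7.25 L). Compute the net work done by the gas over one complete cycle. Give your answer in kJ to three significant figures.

Constant-volume legs do no work.
W(ii) = (468)(21.9 − 7.25) = 6856 J; W(iv) = (167)(7.25 − 21.9) = -2447 J.
W_net = 6856 − 2447 = 4410 J (the clockwise enclosed area).

W_net ≈ 4.41 kJ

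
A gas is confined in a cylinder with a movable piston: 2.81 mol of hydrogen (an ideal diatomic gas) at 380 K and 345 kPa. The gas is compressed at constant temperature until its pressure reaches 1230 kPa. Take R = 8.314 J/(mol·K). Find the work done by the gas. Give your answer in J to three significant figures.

Isothermal process: W = nRT ln(V₂/V₁) = nRT ln(P₁/P₂).
W = (2.81)(8.314)(380) × ln(345/1230)
  = 8878 × ln(0.2805) = 8878 × -1.271
W_by_gas = -11286 J.

W ≈ -11300 J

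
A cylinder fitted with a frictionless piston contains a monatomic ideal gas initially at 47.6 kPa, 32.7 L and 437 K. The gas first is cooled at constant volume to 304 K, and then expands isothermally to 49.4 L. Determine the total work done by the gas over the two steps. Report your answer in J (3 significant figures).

W_total ≈ 447 J

Step 1 (isochoric): W = 0 (constant volume).
After step 1: P = 33.11 kPa (V unchanged).
Step 2 (isothermal): W = P₁V₁ ln(V₂/V₁) = (1083) ln(49.4/32.7) = 446.7 J.
W_total = 0 + 446.7 = 446.7 J.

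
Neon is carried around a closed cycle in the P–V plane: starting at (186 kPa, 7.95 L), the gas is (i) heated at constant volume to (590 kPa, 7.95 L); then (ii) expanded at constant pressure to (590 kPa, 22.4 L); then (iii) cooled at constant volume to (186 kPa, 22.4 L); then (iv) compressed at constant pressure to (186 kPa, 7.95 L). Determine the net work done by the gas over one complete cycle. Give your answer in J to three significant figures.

W_net ≈ 5840 J

Constant-volume legs do no work.
W(ii) = (590)(22.4 − 7.95) = 8526 J; W(iv) = (186)(7.95 − 22.4) = -2688 J.
W_net = 8526 − 2688 = 5838 J (the clockwise enclosed area).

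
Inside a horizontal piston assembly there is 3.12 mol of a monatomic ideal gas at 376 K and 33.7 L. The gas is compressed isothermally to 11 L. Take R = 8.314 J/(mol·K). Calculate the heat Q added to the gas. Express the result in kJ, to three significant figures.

Q ≈ -10.9 kJ

Isothermal ⇒ ΔU = 0, so Q = W = nRT ln(V₂/V₁).
Q = (3.12)(8.314)(376) ln(11/33.7) = 9753 × -1.12 = -10920 J.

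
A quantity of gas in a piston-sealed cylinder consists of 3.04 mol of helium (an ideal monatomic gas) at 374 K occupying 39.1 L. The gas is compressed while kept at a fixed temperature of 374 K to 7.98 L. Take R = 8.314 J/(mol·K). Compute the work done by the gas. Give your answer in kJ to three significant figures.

Isothermal: W = nRT ln(V₂/V₁).
W = (3.04)(8.314)(374) × ln(7.98/39.1)
  = 9453 × -1.589
W_by_gas = -15022 J.

W ≈ -15.0 kJ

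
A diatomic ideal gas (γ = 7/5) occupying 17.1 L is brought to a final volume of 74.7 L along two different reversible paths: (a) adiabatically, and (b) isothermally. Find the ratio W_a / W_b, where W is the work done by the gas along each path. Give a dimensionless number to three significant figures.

Path (a) adiabatic: W = P₁V₁(1 − (V₁/V₂)^(γ−1))/(γ−1) → W_a/(P₁V₁) = 1.114.
Path (b) isothermal: W = P₁V₁ ln(V₂/V₁) → W_b/(P₁V₁) = 1.474.
W_a / W_b = 1.114 / 1.474 = 0.7555.

W_a / W_b ≈ 0.755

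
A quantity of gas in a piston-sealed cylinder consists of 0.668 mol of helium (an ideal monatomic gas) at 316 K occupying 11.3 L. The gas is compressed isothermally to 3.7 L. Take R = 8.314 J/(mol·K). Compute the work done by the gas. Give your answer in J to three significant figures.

Isothermal: W = nRT ln(V₂/V₁).
W = (0.668)(8.314)(316) × ln(3.7/11.3)
  = 1755 × -1.116
W_by_gas = -1959 J.

W ≈ -1960 J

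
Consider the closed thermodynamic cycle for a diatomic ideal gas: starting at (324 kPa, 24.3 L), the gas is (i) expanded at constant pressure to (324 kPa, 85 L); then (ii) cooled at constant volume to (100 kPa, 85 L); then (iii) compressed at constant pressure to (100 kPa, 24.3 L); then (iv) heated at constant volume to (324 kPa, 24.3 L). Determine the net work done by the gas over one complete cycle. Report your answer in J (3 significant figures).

Constant-volume legs do no work.
W(i) = (324)(85 − 24.3) = 19667 J; W(iii) = (100)(24.3 − 85) = -6070 J.
W_net = 19667 − 6070 = 13597 J (the clockwise enclosed area).

W_net ≈ 13600 J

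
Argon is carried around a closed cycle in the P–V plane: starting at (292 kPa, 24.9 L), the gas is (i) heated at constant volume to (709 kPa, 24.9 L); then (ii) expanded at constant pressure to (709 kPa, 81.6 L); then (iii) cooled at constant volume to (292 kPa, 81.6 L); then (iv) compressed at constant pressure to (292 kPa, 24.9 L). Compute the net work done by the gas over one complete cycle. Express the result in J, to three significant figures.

W_net ≈ 23600 J

Constant-volume legs do no work.
W(ii) = (709)(81.6 − 24.9) = 40200 J; W(iv) = (292)(24.9 − 81.6) = -16556 J.
W_net = 40200 − 16556 = 23644 J (the clockwise enclosed area).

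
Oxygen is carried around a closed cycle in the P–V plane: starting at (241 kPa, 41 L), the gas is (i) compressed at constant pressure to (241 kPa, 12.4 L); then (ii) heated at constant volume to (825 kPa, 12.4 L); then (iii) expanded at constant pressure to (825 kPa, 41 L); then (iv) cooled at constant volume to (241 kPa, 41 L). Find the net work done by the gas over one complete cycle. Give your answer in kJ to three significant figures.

Constant-volume legs do no work.
W(i) = (241)(12.4 − 41) = -6893 J; W(iii) = (825)(41 − 12.4) = 23595 J.
W_net = -6893 + 23595 = 16702 J (the clockwise enclosed area).

W_net ≈ 16.7 kJ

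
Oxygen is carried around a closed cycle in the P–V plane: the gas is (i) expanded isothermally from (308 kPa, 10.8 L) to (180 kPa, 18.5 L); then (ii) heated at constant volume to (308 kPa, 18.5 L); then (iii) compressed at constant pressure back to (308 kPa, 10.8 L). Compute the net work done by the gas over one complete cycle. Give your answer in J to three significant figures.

W_net ≈ -581 J

Leg (i): W = PᵢVᵢ ln(V_f/Vᵢ) = (3326) ln(18.5/10.8) = 1790 J.
Leg (ii): W = 0.
Leg (iii): W = PΔV = (308)(10.8 − 18.5) = -2372 J.
W_net = 1790 − 2372 = -581.2 J.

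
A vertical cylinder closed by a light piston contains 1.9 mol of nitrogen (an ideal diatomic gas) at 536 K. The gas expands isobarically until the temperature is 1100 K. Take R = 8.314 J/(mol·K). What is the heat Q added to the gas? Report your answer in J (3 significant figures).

Q ≈ 31200 J

Isobaric: W = nRΔT = (1.9)(8.314)(564) = 8909 J.
ΔU = nCᵥΔT with Cᵥ = 5R/2: ΔU = (1.9)(20.79)(564) = 22273 J.
Q = ΔU + W = 22273 + 8909 = 31182 J.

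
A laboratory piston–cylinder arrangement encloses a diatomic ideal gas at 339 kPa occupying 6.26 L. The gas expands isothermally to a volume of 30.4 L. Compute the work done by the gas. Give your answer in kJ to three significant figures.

W ≈ 3.35 kJ

Isothermal: W = nRT ln(V₂/V₁) = P₁V₁ ln(V₂/V₁).
P₁V₁ = (339 kPa)(6.26 L) = 2122 J.
W = 2122 × ln(30.4/6.26) = 2122 × 1.58
W_by_gas = 3354 J.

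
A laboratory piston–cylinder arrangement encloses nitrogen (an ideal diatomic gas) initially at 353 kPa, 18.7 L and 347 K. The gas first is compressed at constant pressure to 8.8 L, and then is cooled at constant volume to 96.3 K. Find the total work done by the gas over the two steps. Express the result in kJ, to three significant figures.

W_total ≈ -3.49 kJ

Step 1 (isobaric): W = PΔV = (353 kPa)(8.8 − 18.7 L) = -3495 J.
Step 2 (isochoric): W = 0 (constant volume).
W_total = -3495 + 0 = -3495 J.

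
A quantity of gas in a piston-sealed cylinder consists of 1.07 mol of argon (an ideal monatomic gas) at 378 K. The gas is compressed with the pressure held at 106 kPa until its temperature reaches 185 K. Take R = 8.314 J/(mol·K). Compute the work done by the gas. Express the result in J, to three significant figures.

Isobaric: W = P ΔV = nR ΔT.
W = (1.07)(8.314)(185 − 378) = -1717 J.

W ≈ -1720 J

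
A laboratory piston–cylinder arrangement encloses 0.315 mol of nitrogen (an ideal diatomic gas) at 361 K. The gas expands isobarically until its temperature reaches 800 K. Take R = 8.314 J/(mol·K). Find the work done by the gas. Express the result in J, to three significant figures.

W ≈ 1150 J

Isobaric: W = P ΔV = nR ΔT.
W = (0.315)(8.314)(800 − 361) = 1150 J.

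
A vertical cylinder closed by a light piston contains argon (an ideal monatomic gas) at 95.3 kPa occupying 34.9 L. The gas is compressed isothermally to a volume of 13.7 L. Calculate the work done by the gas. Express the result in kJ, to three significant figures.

W ≈ -3.11 kJ

Isothermal: W = nRT ln(V₂/V₁) = P₁V₁ ln(V₂/V₁).
P₁V₁ = (95.3 kPa)(34.9 L) = 3326 J.
W = 3326 × ln(13.7/34.9) = 3326 × -0.9351
W_by_gas = -3110 J.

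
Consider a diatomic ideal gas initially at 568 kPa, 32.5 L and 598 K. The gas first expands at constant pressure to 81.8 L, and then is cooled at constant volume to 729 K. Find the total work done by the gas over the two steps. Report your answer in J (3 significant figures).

W_total ≈ 28000 J

Step 1 (isobaric): W = PΔV = (568 kPa)(81.8 − 32.5 L) = 28002 J.
Step 2 (isochoric): W = 0 (constant volume).
W_total = 28002 + 0 = 28002 J.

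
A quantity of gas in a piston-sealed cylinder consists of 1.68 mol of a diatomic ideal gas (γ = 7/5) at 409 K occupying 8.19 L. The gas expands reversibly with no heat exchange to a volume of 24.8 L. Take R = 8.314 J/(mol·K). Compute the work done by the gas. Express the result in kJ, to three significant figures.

Adiabatic: TV^(γ−1) = const with γ = 7/5.
T₂ = T₁ (V₁/V₂)^(γ−1) = 409 × (8.19/24.8)^0.4 = 409 × 0.642 = 262.6 K.
W_by = nCᵥ(T₁ − T₂) = (1.68)(20.79)(409 − 262.6) = 5113 J.

W ≈ 5.11 kJ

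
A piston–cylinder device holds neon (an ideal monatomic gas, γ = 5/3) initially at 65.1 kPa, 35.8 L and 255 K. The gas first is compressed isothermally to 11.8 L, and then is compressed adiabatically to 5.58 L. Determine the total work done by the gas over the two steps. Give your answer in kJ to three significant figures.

W_total ≈ -4.85 kJ

Step 1 (isothermal): W = P₁V₁ ln(V₂/V₁) = (2331) ln(11.8/35.8) = -2587 J.
After step 1: P = 197.5 kPa, V = 11.8 L, T = 255 K.
Step 2 (adiabatic): W = (P₁V₁ − P₂V₂)/(γ−1) = (2331 − 3840)/0.667 = -2264 J.
W_total = -2587 − 2264 = -4850 J.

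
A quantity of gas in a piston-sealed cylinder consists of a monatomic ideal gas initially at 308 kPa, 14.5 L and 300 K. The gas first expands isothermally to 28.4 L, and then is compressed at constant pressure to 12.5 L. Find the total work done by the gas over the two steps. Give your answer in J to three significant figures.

Step 1 (isothermal): W = P₁V₁ ln(V₂/V₁) = (4466) ln(28.4/14.5) = 3002 J.
After step 1: P = 157.3 kPa, V = 28.4 L, T = 300 K.
Step 2 (isobaric): W = PΔV = (157.3 kPa)(12.5 − 28.4 L) = -2500 J.
W_total = 3002 − 2500 = 501.9 J.

W_total ≈ 502 J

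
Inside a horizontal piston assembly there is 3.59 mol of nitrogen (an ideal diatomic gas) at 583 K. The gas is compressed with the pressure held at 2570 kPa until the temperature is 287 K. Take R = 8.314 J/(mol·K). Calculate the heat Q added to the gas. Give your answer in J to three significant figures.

Q ≈ -30900 J

Isobaric: W = nRΔT = (3.59)(8.314)(-296) = -8835 J.
ΔU = nCᵥΔT with Cᵥ = 5R/2: ΔU = (3.59)(20.79)(-296) = -22087 J.
Q = ΔU + W = -22087 − 8835 = -30922 J.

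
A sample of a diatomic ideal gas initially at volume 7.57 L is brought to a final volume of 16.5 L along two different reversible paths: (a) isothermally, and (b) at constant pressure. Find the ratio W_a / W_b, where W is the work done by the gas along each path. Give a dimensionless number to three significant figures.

W_a / W_b ≈ 0.661

Path (a) isothermal: W = P₁V₁ ln(V₂/V₁) → W_a/(P₁V₁) = 0.7792.
Path (b) isobaric: W = P₁(V₂ − V₁) → W_b/(P₁V₁) = 1.18.
W_a / W_b = 0.7792 / 1.18 = 0.6605.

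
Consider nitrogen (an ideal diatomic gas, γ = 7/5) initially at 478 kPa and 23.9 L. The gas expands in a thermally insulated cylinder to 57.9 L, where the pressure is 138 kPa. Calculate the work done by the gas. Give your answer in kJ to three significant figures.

Adiabatic: W = (P₁V₁ − P₂V₂)/(γ − 1) with γ = 7/5.
P₁V₁ = 11424 J, P₂V₂ = 7990 J.
W = (11424 − 7990) / 0.4 = 8585 J.

W ≈ 8.59 kJ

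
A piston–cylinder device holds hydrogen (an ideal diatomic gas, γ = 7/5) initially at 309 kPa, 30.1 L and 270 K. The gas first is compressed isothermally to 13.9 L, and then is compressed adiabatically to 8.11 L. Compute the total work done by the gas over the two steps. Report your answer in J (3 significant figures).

W_total ≈ -12800 J

Step 1 (isothermal): W = P₁V₁ ln(V₂/V₁) = (9301) ln(13.9/30.1) = -7186 J.
After step 1: P = 669.1 kPa, V = 13.9 L, T = 270 K.
Step 2 (adiabatic): W = (P₁V₁ − P₂V₂)/(γ−1) = (9301 − 11538)/0.4 = -5592 J.
W_total = -7186 − 5592 = -12778 J.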